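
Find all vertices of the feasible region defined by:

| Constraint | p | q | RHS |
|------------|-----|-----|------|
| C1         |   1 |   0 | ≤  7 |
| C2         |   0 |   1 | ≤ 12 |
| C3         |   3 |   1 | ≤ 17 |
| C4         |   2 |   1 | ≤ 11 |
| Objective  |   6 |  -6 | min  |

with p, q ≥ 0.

(0, 0), (5.5, 0), (0, 11)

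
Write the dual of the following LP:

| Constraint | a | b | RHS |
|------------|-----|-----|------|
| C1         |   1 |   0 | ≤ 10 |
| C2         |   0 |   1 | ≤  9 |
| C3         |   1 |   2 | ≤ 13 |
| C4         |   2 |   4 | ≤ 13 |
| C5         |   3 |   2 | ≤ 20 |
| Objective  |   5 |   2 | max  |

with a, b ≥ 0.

Primal max cᵀx s.t. Ax ≤ b, x ≥ 0  →  Dual min bᵀy s.t. Aᵀy ≥ c, y ≥ 0.

Minimize: z = 10y1 + 9y2 + 13y3 + 13y4 + 20y5

Subject to:
  y1 + y3 + 2y4 + 3y5 ≥ 5
  y2 + 2y3 + 4y4 + 2y5 ≥ 2
  y1, y2, y3, y4, y5 ≥ 0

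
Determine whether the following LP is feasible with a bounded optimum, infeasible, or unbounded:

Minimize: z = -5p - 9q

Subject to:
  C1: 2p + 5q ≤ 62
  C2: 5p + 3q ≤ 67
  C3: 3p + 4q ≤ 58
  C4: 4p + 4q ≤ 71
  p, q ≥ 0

Feasible with a bounded optimal solution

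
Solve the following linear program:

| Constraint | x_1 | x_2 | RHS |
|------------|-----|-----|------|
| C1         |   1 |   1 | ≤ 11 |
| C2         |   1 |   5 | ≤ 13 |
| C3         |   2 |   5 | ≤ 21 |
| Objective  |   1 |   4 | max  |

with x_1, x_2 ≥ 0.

Evaluate the objective at each vertex of the feasible region:
  z(0, 0) = 0
  z(10.5, 0) = 10.5
  z(8, 1) = 12  ←
  z(0, 2.6) = 10.4
The maximum is at x_1 = 8, x_2 = 1.

x_1 = 8, x_2 = 1, z = 12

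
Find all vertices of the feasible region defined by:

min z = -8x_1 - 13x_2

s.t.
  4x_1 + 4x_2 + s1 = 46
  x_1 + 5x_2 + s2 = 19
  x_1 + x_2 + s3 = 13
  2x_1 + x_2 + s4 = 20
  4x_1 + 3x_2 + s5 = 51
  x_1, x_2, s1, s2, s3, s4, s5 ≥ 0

(0, 0), (10, 0), (9, 2), (0, 3.8)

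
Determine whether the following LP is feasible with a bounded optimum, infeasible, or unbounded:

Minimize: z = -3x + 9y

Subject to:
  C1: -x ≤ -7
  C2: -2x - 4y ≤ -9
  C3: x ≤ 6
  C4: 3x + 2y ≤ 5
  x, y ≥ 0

Infeasible (no feasible solution exists)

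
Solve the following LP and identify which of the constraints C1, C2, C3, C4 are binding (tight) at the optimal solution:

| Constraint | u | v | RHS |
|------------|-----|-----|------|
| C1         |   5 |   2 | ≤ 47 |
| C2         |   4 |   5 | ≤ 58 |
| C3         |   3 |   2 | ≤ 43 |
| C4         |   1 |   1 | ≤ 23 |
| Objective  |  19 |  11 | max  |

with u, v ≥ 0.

At u = 7, v = 6, compute slack b - a·x for each constraint:
  C1: 47 − 47 = 0  (binding)
  C2: 58 − 58 = 0  (binding)
  C3: 43 − 33 = 10  (slack)
  C4: 23 − 13 = 10  (slack)

Optimal: u = 7, v = 6
Binding: C1, C2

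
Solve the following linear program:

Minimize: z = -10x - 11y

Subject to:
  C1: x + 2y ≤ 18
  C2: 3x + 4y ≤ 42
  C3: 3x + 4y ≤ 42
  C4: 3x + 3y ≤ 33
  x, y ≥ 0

Evaluate the objective at each vertex of the feasible region:
  z(0, 0) = 0
  z(11, 0) = -110
  z(4, 7) = -117  ←
  z(0, 9) = -99
The minimum is at x = 4, y = 7.

x = 4, y = 7, z = -117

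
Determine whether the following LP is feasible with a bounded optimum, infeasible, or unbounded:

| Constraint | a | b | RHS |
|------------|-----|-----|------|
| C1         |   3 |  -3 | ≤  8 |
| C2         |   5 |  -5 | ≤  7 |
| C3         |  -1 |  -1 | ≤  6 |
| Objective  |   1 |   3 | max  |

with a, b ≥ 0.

Unbounded (objective can increase without bound)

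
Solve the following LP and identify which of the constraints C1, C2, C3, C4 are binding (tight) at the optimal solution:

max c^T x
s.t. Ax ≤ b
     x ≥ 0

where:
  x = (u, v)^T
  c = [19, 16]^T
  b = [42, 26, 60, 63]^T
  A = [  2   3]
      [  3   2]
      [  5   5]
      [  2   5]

At u = 2, v = 10, compute slack b - a·x for each constraint:
  C1: 42 − 34 = 8  (slack)
  C2: 26 − 26 = 0  (binding)
  C3: 60 − 60 = 0  (binding)
  C4: 63 − 54 = 9  (slack)

Optimal: u = 2, v = 10
Binding: C2, C3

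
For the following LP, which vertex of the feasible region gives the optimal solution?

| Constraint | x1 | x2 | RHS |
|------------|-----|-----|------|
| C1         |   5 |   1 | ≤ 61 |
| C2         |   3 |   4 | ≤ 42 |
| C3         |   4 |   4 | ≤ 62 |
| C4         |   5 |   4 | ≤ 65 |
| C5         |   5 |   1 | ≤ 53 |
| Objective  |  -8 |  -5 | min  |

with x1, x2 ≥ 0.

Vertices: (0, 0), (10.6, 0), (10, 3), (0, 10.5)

Evaluate the objective at each vertex of the feasible region:
  z(0, 0) = 0
  z(10.6, 0) = -84.8
  z(10, 3) = -95  ←
  z(0, 10.5) = -52.5
The minimum is at x1 = 10, x2 = 3.

(10, 3)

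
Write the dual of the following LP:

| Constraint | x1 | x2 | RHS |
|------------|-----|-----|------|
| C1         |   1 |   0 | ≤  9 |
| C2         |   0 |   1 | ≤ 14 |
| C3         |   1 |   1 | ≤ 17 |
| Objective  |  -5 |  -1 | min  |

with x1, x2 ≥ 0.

Primal min cᵀx s.t. Ax ≤ b, x ≥ 0  →  Dual max −bᵀy s.t. Aᵀy ≥ −c, y ≥ 0.

Maximize: z = -9y1 - 14y2 - 17y3

Subject to:
  y1 + y3 ≥ 5
  y2 + y3 ≥ 1
  y1, y2, y3 ≥ 0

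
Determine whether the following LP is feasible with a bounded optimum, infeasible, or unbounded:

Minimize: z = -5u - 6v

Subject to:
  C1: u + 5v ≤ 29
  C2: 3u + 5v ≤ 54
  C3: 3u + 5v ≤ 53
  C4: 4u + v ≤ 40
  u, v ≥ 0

Feasible with a bounded optimal solution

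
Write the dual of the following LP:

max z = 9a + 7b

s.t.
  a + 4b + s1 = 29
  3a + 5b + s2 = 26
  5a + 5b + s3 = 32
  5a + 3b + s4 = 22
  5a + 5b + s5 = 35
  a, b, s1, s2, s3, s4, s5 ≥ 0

Primal max cᵀx s.t. Ax ≤ b, x ≥ 0  →  Dual min bᵀy s.t. Aᵀy ≥ c, y ≥ 0.

Minimize: z = 29y1 + 26y2 + 32y3 + 22y4 + 35y5

Subject to:
  y1 + 3y2 + 5y3 + 5y4 + 5y5 ≥ 9
  4y1 + 5y2 + 5y3 + 3y4 + 5y5 ≥ 7
  y1, y2, y3, y4, y5 ≥ 0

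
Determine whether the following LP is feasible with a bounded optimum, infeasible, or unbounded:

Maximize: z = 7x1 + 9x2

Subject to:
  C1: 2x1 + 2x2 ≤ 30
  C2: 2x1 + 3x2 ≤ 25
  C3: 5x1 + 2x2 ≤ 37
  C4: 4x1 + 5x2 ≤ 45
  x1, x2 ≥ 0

Feasible with a bounded optimal solution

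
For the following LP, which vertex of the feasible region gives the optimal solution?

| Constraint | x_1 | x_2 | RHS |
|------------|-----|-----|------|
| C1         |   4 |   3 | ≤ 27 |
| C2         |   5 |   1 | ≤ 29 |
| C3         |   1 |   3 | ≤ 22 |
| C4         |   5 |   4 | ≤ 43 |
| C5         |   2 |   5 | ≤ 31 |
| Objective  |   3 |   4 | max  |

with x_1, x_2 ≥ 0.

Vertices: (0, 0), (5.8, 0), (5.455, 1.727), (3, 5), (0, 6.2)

Evaluate the objective at each vertex of the feasible region:
  z(0, 0) = 0
  z(5.8, 0) = 17.4
  z(5.455, 1.727) = 23.27
  z(3, 5) = 29  ←
  z(0, 6.2) = 24.8
The maximum is at x_1 = 3, x_2 = 5.

(3, 5)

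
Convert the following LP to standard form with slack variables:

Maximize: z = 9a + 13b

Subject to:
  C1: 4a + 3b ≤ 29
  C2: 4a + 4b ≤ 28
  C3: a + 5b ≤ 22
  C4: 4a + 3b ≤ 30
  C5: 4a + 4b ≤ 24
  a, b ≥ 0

max z = 9a + 13b

s.t.
  4a + 3b + s1 = 29
  4a + 4b + s2 = 28
  a + 5b + s3 = 22
  4a + 3b + s4 = 30
  4a + 4b + s5 = 24
  a, b, s1, s2, s3, s4, s5 ≥ 0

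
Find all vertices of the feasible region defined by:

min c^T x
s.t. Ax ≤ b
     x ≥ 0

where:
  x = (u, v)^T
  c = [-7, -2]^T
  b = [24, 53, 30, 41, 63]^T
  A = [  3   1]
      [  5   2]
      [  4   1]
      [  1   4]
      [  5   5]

(0, 0), (7.5, 0), (6, 6), (5.7, 6.9), (3.133, 9.467), (0, 10.25)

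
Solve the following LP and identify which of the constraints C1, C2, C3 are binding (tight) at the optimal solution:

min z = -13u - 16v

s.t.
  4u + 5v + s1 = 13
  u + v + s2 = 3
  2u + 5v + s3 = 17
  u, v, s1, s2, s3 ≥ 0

At u = 2, v = 1, compute slack b - a·x for each constraint:
  C1: 13 − 13 = 0  (binding)
  C2: 3 − 3 = 0  (binding)
  C3: 17 − 9 = 8  (slack)

Optimal: u = 2, v = 1
Binding: C1, C2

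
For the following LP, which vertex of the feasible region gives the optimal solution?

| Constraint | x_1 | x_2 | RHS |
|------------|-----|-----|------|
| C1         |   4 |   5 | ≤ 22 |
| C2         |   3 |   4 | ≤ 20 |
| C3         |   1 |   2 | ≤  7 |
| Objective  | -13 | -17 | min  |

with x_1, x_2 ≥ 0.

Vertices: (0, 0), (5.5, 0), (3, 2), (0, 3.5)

Evaluate the objective at each vertex of the feasible region:
  z(0, 0) = 0
  z(5.5, 0) = -71.5
  z(3, 2) = -73  ←
  z(0, 3.5) = -59.5
The minimum is at x_1 = 3, x_2 = 2.

(3, 2)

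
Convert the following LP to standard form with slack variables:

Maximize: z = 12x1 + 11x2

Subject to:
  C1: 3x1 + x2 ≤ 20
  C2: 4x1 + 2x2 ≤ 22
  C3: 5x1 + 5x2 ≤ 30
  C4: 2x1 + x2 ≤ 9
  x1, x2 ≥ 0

max z = 12x1 + 11x2

s.t.
  3x1 + x2 + s1 = 20
  4x1 + 2x2 + s2 = 22
  5x1 + 5x2 + s3 = 30
  2x1 + x2 + s4 = 9
  x1, x2, s1, s2, s3, s4 ≥ 0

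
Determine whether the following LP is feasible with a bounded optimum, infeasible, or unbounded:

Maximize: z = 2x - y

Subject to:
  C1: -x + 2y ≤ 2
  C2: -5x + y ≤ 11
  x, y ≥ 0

Unbounded (objective can increase without bound)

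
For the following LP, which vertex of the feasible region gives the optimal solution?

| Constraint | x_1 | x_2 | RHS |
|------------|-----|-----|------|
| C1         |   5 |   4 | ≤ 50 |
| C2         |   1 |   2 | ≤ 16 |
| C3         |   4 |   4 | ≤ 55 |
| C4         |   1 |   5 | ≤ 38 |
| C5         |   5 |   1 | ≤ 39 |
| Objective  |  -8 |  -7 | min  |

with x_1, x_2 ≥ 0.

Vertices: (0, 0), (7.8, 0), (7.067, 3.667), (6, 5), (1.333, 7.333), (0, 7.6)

Evaluate the objective at each vertex of the feasible region:
  z(0, 0) = 0
  z(7.8, 0) = -62.4
  z(7.067, 3.667) = -82.2
  z(6, 5) = -83  ←
  z(1.333, 7.333) = -62
  z(0, 7.6) = -53.2
The minimum is at x_1 = 6, x_2 = 5.

(6, 5)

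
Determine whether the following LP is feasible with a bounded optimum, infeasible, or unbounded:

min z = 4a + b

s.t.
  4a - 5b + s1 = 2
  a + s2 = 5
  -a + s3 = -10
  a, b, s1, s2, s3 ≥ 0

Infeasible (no feasible solution exists)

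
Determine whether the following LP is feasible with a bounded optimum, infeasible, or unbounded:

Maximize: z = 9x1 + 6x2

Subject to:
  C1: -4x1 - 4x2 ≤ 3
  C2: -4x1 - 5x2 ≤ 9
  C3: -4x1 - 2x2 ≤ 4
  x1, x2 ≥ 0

Unbounded (objective can increase without bound)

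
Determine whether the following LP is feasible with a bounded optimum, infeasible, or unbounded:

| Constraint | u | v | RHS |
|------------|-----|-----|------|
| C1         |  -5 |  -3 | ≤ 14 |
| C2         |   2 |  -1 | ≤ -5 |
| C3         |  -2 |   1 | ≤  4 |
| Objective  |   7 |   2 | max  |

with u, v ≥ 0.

Infeasible (no feasible solution exists)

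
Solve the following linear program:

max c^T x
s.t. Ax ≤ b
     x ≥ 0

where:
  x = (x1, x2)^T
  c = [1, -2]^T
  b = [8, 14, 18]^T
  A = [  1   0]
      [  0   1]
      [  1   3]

Evaluate the objective at each vertex of the feasible region:
  z(0, 0) = 0
  z(8, 0) = 8  ←
  z(8, 3.333) = 1.333
  z(0, 6) = -12
The maximum is at x1 = 8, x2 = 0.

x1 = 8, x2 = 0, z = 8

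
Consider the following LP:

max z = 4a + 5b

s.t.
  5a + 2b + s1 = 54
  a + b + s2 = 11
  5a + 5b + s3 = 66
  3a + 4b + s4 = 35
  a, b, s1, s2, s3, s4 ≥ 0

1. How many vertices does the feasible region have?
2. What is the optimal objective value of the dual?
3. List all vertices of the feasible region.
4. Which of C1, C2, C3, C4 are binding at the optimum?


1. 5
2. 46
3. (0, 0), (10.8, 0), (10.67, 0.3333), (9, 2), (0, 8.75)
4. C2, C4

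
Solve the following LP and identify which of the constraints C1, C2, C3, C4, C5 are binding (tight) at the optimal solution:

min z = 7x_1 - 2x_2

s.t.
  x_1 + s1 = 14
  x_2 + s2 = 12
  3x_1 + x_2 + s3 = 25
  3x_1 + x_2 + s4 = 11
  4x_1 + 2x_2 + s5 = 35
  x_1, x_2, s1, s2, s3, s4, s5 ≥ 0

At x_1 = 0, x_2 = 11, compute slack b - a·x for each constraint:
  C1: 14 − 0 = 14  (slack)
  C2: 12 − 11 = 1  (slack)
  C3: 25 − 11 = 14  (slack)
  C4: 11 − 11 = 0  (binding)
  C5: 35 − 22 = 13  (slack)

Optimal: x_1 = 0, x_2 = 11
Binding: C4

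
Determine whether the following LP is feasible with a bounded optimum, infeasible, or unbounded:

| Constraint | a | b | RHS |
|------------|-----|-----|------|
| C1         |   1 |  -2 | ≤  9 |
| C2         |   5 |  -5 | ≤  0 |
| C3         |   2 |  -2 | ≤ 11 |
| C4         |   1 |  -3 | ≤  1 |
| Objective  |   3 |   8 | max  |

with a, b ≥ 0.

Unbounded (objective can increase without bound)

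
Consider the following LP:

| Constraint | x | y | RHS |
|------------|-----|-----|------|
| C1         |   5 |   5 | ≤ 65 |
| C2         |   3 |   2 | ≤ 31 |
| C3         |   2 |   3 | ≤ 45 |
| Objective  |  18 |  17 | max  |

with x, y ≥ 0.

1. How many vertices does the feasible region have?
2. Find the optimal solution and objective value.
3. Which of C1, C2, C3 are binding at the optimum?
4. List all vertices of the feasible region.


1. 4
2. x = 5, y = 8, z = 226
3. C1, C2
4. (0, 0), (10.33, 0), (5, 8), (0, 13)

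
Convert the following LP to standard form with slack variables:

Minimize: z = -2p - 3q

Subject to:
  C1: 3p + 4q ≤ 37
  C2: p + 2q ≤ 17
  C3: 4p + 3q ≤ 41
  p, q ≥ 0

min z = -2p - 3q

s.t.
  3p + 4q + s1 = 37
  p + 2q + s2 = 17
  4p + 3q + s3 = 41
  p, q, s1, s2, s3 ≥ 0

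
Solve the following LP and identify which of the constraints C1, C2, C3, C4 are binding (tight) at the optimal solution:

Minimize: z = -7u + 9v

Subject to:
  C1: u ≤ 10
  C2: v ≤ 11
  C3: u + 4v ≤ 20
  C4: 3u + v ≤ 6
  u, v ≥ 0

At u = 2, v = 0, compute slack b - a·x for each constraint:
  C1: 10 − 2 = 8  (slack)
  C2: 11 − 0 = 11  (slack)
  C3: 20 − 2 = 18  (slack)
  C4: 6 − 6 = 0  (binding)

Optimal: u = 2, v = 0
Binding: C4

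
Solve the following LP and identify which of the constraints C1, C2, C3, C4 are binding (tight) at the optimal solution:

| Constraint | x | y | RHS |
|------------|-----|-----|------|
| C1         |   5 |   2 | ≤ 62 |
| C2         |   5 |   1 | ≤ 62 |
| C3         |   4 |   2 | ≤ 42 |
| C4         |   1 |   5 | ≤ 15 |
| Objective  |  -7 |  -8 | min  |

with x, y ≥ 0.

At x = 10, y = 1, compute slack b - a·x for each constraint:
  C1: 62 − 52 = 10  (slack)
  C2: 62 − 51 = 11  (slack)
  C3: 42 − 42 = 0  (binding)
  C4: 15 − 15 = 0  (binding)

Optimal: x = 10, y = 1
Binding: C3, C4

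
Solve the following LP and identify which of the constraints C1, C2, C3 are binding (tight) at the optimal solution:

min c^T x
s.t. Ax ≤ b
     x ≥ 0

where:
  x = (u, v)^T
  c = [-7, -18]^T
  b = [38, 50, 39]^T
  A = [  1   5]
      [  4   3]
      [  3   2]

At u = 8, v = 6, compute slack b - a·x for each constraint:
  C1: 38 − 38 = 0  (binding)
  C2: 50 − 50 = 0  (binding)
  C3: 39 − 36 = 3  (slack)

Optimal: u = 8, v = 6
Binding: C1, C2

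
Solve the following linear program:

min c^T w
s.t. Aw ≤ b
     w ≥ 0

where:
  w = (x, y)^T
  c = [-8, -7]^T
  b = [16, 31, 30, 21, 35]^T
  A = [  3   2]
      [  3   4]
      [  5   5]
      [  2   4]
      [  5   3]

Evaluate the objective at each vertex of the feasible region:
  z(0, 0) = 0
  z(5.333, 0) = -42.67
  z(4, 2) = -46  ←
  z(1.5, 4.5) = -43.5
  z(0, 5.25) = -36.75
The minimum is at x = 4, y = 2.

x = 4, y = 2, z = -46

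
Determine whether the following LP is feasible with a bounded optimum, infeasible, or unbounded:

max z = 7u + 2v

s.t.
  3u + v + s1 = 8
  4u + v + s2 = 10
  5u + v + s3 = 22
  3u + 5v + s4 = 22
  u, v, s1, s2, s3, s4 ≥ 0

Feasible with a bounded optimal solution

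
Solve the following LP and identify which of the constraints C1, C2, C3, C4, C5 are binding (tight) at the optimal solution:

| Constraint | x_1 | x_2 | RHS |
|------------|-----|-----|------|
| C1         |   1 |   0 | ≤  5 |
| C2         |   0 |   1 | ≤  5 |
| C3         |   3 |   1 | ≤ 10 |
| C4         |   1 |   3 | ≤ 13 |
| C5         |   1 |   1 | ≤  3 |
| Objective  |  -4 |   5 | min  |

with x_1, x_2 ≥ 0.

At x_1 = 3, x_2 = 0, compute slack b - a·x for each constraint:
  C1: 5 − 3 = 2  (slack)
  C2: 5 − 0 = 5  (slack)
  C3: 10 − 9 = 1  (slack)
  C4: 13 − 3 = 10  (slack)
  C5: 3 − 3 = 0  (binding)

Optimal: x_1 = 3, x_2 = 0
Binding: C5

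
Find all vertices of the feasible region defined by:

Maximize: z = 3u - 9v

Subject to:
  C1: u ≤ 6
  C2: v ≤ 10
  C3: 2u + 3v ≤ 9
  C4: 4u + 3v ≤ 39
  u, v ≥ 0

(0, 0), (4.5, 0), (0, 3)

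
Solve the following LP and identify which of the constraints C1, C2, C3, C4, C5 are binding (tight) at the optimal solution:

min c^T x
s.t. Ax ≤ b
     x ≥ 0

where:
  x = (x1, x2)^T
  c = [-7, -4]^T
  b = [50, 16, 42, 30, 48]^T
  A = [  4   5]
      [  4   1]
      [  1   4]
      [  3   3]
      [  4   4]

At x1 = 2, x2 = 8, compute slack b - a·x for each constraint:
  C1: 50 − 48 = 2  (slack)
  C2: 16 − 16 = 0  (binding)
  C3: 42 − 34 = 8  (slack)
  C4: 30 − 30 = 0  (binding)
  C5: 48 − 40 = 8  (slack)

Optimal: x1 = 2, x2 = 8
Binding: C2, C4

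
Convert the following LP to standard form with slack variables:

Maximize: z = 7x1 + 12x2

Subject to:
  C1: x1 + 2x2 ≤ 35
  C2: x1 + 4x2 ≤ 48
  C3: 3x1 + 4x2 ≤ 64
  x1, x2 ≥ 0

max z = 7x1 + 12x2

s.t.
  x1 + 2x2 + s1 = 35
  x1 + 4x2 + s2 = 48
  3x1 + 4x2 + s3 = 64
  x1, x2, s1, s2, s3 ≥ 0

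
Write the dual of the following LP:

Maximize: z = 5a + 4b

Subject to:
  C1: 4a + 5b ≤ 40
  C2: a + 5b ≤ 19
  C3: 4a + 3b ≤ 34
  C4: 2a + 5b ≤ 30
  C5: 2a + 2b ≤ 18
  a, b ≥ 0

Primal max cᵀx s.t. Ax ≤ b, x ≥ 0  →  Dual min bᵀy s.t. Aᵀy ≥ c, y ≥ 0.

Minimize: z = 40y1 + 19y2 + 34y3 + 30y4 + 18y5

Subject to:
  4y1 + y2 + 4y3 + 2y4 + 2y5 ≥ 5
  5y1 + 5y2 + 3y3 + 5y4 + 2y5 ≥ 4
  y1, y2, y3, y4, y5 ≥ 0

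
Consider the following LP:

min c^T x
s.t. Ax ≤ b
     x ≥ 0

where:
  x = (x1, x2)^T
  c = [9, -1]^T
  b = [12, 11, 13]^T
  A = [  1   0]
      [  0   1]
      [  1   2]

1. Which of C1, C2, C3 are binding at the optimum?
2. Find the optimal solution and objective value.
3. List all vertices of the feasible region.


1. C3
2. x1 = 0, x2 = 6.5, z = -6.5
3. (0, 0), (12, 0), (12, 0.5), (0, 6.5)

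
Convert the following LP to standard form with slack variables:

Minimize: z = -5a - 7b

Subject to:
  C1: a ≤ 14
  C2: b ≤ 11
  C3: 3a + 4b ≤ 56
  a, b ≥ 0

min z = -5a - 7b

s.t.
  a + s1 = 14
  b + s2 = 11
  3a + 4b + s3 = 56
  a, b, s1, s2, s3 ≥ 0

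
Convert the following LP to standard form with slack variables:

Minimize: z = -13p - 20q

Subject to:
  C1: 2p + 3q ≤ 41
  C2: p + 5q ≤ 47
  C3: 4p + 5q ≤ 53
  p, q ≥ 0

min z = -13p - 20q

s.t.
  2p + 3q + s1 = 41
  p + 5q + s2 = 47
  4p + 5q + s3 = 53
  p, q, s1, s2, s3 ≥ 0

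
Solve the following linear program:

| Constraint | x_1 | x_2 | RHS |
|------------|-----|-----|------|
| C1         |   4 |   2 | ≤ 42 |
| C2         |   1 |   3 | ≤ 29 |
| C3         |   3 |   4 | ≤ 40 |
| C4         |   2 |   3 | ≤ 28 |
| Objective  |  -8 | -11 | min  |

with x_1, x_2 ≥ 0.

Evaluate the objective at each vertex of the feasible region:
  z(0, 0) = 0
  z(10.5, 0) = -84
  z(8.8, 3.4) = -107.8
  z(8, 4) = -108  ←
  z(0, 9.333) = -102.7
The minimum is at x_1 = 8, x_2 = 4.

x_1 = 8, x_2 = 4, z = -108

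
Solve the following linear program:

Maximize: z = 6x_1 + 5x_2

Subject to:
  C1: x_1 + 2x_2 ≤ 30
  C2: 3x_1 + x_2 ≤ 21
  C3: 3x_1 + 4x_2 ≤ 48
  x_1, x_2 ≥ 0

Evaluate the objective at each vertex of the feasible region:
  z(0, 0) = 0
  z(7, 0) = 42
  z(4, 9) = 69  ←
  z(0, 12) = 60
The maximum is at x_1 = 4, x_2 = 9.

x_1 = 4, x_2 = 9, z = 69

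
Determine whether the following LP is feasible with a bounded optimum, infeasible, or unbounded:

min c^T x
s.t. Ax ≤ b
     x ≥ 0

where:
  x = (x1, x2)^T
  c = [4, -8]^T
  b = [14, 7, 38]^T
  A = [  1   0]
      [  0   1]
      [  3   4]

Feasible with a bounded optimal solution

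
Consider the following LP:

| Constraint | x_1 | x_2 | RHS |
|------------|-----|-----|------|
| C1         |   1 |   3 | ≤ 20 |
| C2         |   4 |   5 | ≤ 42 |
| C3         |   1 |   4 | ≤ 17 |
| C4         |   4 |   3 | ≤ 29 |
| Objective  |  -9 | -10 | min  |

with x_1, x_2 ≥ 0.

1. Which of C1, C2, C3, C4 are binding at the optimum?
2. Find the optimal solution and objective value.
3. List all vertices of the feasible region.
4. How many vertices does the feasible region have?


1. C3, C4
2. x_1 = 5, x_2 = 3, z = -75
3. (0, 0), (7.25, 0), (5, 3), (0, 4.25)
4. 4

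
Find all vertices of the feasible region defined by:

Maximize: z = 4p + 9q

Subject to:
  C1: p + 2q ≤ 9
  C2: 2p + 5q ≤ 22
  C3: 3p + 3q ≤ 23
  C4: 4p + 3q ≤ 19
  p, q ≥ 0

(0, 0), (4.75, 0), (2.2, 3.4), (1, 4), (0, 4.4)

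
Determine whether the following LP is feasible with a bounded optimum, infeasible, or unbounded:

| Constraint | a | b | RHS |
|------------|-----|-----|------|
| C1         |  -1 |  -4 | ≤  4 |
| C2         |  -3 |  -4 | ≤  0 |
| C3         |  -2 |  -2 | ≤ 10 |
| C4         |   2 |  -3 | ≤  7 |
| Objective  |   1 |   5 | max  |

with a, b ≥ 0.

Unbounded (objective can increase without bound)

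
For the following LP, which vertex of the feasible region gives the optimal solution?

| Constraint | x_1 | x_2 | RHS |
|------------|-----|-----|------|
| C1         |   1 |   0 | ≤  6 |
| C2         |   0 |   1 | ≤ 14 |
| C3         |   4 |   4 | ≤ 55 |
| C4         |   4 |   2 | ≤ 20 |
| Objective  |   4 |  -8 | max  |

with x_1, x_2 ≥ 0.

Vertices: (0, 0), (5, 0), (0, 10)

Evaluate the objective at each vertex of the feasible region:
  z(0, 0) = 0
  z(5, 0) = 20  ←
  z(0, 10) = -80
The maximum is at x_1 = 5, x_2 = 0.

(5, 0)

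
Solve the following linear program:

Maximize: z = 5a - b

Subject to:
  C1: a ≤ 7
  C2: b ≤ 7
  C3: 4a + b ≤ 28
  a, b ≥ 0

Evaluate the objective at each vertex of the feasible region:
  z(0, 0) = 0
  z(7, 0) = 35  ←
  z(5.25, 7) = 19.25
  z(0, 7) = -7
The maximum is at a = 7, b = 0.

a = 7, b = 0, z = 35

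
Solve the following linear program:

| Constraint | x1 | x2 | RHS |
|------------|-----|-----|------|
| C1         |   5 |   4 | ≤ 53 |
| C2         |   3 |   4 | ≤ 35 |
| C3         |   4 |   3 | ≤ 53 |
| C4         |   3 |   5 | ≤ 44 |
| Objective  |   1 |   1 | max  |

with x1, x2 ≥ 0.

Evaluate the objective at each vertex of the feasible region:
  z(0, 0) = 0
  z(10.6, 0) = 10.6
  z(9, 2) = 11  ←
  z(0, 8.75) = 8.75
The maximum is at x1 = 9, x2 = 2.

x1 = 9, x2 = 2, z = 11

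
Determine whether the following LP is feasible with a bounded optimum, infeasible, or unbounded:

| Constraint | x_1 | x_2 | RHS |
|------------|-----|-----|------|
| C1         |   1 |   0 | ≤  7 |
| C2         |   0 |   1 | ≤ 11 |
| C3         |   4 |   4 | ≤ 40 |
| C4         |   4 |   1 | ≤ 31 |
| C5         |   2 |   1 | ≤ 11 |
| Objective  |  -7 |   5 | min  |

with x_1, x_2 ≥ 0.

Feasible with a bounded optimal solution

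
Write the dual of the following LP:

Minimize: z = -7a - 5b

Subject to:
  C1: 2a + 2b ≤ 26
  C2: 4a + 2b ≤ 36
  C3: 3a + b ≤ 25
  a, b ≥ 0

Primal min cᵀx s.t. Ax ≤ b, x ≥ 0  →  Dual max −bᵀy s.t. Aᵀy ≥ −c, y ≥ 0.

Maximize: z = -26y1 - 36y2 - 25y3

Subject to:
  2y1 + 4y2 + 3y3 ≥ 7
  2y1 + 2y2 + y3 ≥ 5
  y1, y2, y3 ≥ 0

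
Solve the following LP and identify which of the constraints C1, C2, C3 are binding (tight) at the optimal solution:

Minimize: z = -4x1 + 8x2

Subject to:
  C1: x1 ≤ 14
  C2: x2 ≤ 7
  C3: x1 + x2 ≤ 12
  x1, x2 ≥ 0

At x1 = 12, x2 = 0, compute slack b - a·x for each constraint:
  C1: 14 − 12 = 2  (slack)
  C2: 7 − 0 = 7  (slack)
  C3: 12 − 12 = 0  (binding)

Optimal: x1 = 12, x2 = 0
Binding: C3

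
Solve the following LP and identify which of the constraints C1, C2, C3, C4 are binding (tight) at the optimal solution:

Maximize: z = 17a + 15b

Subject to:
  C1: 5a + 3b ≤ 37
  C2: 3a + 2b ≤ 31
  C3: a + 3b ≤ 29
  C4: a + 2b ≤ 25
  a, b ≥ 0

At a = 2, b = 9, compute slack b - a·x for each constraint:
  C1: 37 − 37 = 0  (binding)
  C2: 31 − 24 = 7  (slack)
  C3: 29 − 29 = 0  (binding)
  C4: 25 − 20 = 5  (slack)

Optimal: a = 2, b = 9
Binding: C1, C3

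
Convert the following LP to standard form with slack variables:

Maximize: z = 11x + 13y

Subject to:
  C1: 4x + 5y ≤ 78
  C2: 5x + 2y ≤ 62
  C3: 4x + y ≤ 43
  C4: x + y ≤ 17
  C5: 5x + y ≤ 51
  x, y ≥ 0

max z = 11x + 13y

s.t.
  4x + 5y + s1 = 78
  5x + 2y + s2 = 62
  4x + y + s3 = 43
  x + y + s4 = 17
  5x + y + s5 = 51
  x, y, s1, s2, s3, s4, s5 ≥ 0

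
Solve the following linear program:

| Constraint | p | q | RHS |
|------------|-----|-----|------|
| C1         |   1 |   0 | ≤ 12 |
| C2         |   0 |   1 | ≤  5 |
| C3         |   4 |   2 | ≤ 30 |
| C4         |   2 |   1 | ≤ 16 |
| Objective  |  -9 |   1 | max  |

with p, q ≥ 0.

Evaluate the objective at each vertex of the feasible region:
  z(0, 0) = 0
  z(7.5, 0) = -67.5
  z(5, 5) = -40
  z(0, 5) = 5  ←
The maximum is at p = 0, q = 5.

p = 0, q = 5, z = 5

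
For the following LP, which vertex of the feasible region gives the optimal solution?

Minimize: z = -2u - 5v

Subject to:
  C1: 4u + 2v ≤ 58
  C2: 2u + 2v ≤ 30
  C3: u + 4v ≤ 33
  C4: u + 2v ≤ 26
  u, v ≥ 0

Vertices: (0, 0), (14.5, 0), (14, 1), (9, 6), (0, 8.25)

Evaluate the objective at each vertex of the feasible region:
  z(0, 0) = 0
  z(14.5, 0) = -29
  z(14, 1) = -33
  z(9, 6) = -48  ←
  z(0, 8.25) = -41.25
The minimum is at u = 9, v = 6.

(9, 6)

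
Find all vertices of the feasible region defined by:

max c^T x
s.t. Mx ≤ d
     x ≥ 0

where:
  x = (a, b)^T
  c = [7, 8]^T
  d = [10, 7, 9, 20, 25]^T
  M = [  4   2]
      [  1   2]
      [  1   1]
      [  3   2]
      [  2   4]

(0, 0), (2.5, 0), (1, 3), (0, 3.5)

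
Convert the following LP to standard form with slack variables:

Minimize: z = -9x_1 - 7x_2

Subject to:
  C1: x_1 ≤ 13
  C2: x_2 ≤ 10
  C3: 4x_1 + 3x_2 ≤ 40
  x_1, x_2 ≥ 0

min z = -9x_1 - 7x_2

s.t.
  x_1 + s1 = 13
  x_2 + s2 = 10
  4x_1 + 3x_2 + s3 = 40
  x_1, x_2, s1, s2, s3 ≥ 0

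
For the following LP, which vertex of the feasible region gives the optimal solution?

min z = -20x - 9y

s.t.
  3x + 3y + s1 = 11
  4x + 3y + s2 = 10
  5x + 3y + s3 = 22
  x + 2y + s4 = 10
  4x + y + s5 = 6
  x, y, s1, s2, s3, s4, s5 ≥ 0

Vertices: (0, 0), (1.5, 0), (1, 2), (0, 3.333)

Evaluate the objective at each vertex of the feasible region:
  z(0, 0) = 0
  z(1.5, 0) = -30
  z(1, 2) = -38  ←
  z(0, 3.333) = -30
The minimum is at x = 1, y = 2.

(1, 2)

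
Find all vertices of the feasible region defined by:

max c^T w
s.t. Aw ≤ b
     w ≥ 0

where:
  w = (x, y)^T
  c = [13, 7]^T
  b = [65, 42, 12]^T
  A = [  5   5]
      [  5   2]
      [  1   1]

(0, 0), (8.4, 0), (6, 6), (0, 12)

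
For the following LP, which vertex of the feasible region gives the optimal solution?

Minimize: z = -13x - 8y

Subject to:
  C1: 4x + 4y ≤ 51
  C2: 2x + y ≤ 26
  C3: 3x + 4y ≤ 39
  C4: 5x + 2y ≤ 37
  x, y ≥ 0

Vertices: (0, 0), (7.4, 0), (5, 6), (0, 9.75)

Evaluate the objective at each vertex of the feasible region:
  z(0, 0) = 0
  z(7.4, 0) = -96.2
  z(5, 6) = -113  ←
  z(0, 9.75) = -78
The minimum is at x = 5, y = 6.

(5, 6)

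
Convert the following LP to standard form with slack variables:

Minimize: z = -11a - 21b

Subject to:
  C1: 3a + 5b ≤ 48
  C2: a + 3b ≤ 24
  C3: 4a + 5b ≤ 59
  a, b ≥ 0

min z = -11a - 21b

s.t.
  3a + 5b + s1 = 48
  a + 3b + s2 = 24
  4a + 5b + s3 = 59
  a, b, s1, s2, s3 ≥ 0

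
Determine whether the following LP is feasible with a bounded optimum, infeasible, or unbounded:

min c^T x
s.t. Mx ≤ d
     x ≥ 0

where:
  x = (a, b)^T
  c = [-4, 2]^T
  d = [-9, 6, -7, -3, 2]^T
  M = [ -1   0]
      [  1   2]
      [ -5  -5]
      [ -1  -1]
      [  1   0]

Infeasible (no feasible solution exists)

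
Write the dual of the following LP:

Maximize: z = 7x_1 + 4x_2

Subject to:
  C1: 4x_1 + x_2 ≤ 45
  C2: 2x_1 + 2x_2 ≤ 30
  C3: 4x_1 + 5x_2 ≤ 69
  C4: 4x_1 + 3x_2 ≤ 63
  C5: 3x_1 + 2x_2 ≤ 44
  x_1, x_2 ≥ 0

Primal max cᵀx s.t. Ax ≤ b, x ≥ 0  →  Dual min bᵀy s.t. Aᵀy ≥ c, y ≥ 0.

Minimize: z = 45y1 + 30y2 + 69y3 + 63y4 + 44y5

Subject to:
  4y1 + 2y2 + 4y3 + 4y4 + 3y5 ≥ 7
  y1 + 2y2 + 5y3 + 3y4 + 2y5 ≥ 4
  y1, y2, y3, y4, y5 ≥ 0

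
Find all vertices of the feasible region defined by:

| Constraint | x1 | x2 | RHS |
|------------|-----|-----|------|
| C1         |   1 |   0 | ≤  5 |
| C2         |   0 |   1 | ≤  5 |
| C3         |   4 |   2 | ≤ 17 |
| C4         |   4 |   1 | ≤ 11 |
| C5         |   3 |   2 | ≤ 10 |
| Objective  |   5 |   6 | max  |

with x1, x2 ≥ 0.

(0, 0), (2.75, 0), (2.4, 1.4), (0, 5)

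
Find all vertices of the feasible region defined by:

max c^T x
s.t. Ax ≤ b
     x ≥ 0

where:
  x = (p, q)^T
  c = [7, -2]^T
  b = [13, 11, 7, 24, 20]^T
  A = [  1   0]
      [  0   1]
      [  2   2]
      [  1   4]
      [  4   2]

(0, 0), (3.5, 0), (0, 3.5)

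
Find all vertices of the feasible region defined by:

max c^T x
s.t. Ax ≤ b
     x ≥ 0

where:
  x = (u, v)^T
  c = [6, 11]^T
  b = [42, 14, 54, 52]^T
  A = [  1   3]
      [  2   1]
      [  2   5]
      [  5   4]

(0, 0), (7, 0), (2, 10), (0, 10.8)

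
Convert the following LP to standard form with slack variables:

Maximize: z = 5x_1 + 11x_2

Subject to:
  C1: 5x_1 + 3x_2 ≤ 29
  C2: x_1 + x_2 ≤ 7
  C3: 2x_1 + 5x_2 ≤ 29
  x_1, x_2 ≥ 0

max z = 5x_1 + 11x_2

s.t.
  5x_1 + 3x_2 + s1 = 29
  x_1 + x_2 + s2 = 7
  2x_1 + 5x_2 + s3 = 29
  x_1, x_2, s1, s2, s3 ≥ 0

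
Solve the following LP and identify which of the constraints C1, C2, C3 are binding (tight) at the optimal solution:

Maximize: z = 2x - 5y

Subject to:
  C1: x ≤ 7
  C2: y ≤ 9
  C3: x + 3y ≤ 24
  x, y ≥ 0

At x = 7, y = 0, compute slack b - a·x for each constraint:
  C1: 7 − 7 = 0  (binding)
  C2: 9 − 0 = 9  (slack)
  C3: 24 − 7 = 17  (slack)

Optimal: x = 7, y = 0
Binding: C1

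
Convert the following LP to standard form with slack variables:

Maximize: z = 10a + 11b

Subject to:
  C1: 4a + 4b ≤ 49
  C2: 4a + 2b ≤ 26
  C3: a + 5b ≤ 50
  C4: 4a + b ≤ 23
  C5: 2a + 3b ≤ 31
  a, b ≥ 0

max z = 10a + 11b

s.t.
  4a + 4b + s1 = 49
  4a + 2b + s2 = 26
  a + 5b + s3 = 50
  4a + b + s4 = 23
  2a + 3b + s5 = 31
  a, b, s1, s2, s3, s4, s5 ≥ 0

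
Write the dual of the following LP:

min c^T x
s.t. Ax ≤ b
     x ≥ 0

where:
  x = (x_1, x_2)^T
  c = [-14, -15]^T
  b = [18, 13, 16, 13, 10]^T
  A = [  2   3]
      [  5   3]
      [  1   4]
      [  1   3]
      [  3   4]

Primal min cᵀx s.t. Ax ≤ b, x ≥ 0  →  Dual max −bᵀy s.t. Aᵀy ≥ −c, y ≥ 0.

Maximize: z = -18y1 - 13y2 - 16y3 - 13y4 - 10y5

Subject to:
  2y1 + 5y2 + y3 + y4 + 3y5 ≥ 14
  3y1 + 3y2 + 4y3 + 3y4 + 4y5 ≥ 15
  y1, y2, y3, y4, y5 ≥ 0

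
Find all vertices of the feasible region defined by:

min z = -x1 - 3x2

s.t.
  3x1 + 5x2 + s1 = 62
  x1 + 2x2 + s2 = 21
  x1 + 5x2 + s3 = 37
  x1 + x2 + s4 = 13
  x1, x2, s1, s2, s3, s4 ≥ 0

(0, 0), (13, 0), (7, 6), (0, 7.4)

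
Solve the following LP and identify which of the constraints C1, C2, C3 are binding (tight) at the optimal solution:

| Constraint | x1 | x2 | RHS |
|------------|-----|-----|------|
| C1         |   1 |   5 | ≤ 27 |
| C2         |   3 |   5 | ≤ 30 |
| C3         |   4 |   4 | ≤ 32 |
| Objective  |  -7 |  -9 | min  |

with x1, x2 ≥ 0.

At x1 = 5, x2 = 3, compute slack b - a·x for each constraint:
  C1: 27 − 20 = 7  (slack)
  C2: 30 − 30 = 0  (binding)
  C3: 32 − 32 = 0  (binding)

Optimal: x1 = 5, x2 = 3
Binding: C2, C3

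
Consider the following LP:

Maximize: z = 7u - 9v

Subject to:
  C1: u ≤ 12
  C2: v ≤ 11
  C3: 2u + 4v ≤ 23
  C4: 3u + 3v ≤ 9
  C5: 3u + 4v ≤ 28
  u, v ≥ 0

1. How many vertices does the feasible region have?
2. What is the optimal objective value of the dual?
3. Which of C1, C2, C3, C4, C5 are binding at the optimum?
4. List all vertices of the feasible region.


1. 3
2. 21
3. C4
4. (0, 0), (3, 0), (0, 3)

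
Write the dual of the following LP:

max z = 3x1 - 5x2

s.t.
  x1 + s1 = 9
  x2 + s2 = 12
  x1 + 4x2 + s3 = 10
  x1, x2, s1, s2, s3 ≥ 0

Primal max cᵀx s.t. Ax ≤ b, x ≥ 0  →  Dual min bᵀy s.t. Aᵀy ≥ c, y ≥ 0.

Minimize: z = 9y1 + 12y2 + 10y3

Subject to:
  y1 + y3 ≥ 3
  y2 + 4y3 ≥ -5
  y1, y2, y3 ≥ 0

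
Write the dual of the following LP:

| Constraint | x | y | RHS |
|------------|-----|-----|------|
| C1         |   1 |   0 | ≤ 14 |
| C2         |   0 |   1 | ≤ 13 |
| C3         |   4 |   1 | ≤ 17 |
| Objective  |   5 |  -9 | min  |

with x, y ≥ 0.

Primal min cᵀx s.t. Ax ≤ b, x ≥ 0  →  Dual max −bᵀy s.t. Aᵀy ≥ −c, y ≥ 0.

Maximize: z = -14y1 - 13y2 - 17y3

Subject to:
  y1 + 4y3 ≥ -5
  y2 + y3 ≥ 9
  y1, y2, y3 ≥ 0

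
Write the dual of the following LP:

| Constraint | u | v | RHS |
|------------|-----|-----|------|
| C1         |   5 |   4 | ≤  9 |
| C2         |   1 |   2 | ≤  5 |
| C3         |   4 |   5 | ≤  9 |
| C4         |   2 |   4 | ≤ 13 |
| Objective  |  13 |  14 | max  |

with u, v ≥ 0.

Primal max cᵀx s.t. Ax ≤ b, x ≥ 0  →  Dual min bᵀy s.t. Aᵀy ≥ c, y ≥ 0.

Minimize: z = 9y1 + 5y2 + 9y3 + 13y4

Subject to:
  5y1 + y2 + 4y3 + 2y4 ≥ 13
  4y1 + 2y2 + 5y3 + 4y4 ≥ 14
  y1, y2, y3, y4 ≥ 0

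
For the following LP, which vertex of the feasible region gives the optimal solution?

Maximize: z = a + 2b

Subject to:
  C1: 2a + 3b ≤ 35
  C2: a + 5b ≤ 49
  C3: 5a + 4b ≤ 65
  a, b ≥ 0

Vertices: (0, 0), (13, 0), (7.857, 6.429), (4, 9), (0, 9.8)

Evaluate the objective at each vertex of the feasible region:
  z(0, 0) = 0
  z(13, 0) = 13
  z(7.857, 6.429) = 20.71
  z(4, 9) = 22  ←
  z(0, 9.8) = 19.6
The maximum is at a = 4, b = 9.

(4, 9)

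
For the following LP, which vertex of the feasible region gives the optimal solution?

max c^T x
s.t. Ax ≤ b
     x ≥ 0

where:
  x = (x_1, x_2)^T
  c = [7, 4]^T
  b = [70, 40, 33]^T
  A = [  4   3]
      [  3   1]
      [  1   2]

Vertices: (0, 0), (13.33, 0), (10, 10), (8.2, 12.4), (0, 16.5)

Evaluate the objective at each vertex of the feasible region:
  z(0, 0) = 0
  z(13.33, 0) = 93.33
  z(10, 10) = 110  ←
  z(8.2, 12.4) = 107
  z(0, 16.5) = 66
The maximum is at x_1 = 10, x_2 = 10.

(10, 10)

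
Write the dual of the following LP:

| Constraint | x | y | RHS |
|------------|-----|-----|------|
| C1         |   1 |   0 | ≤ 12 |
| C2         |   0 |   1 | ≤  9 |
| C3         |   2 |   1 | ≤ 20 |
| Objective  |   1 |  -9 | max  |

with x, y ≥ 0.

Primal max cᵀx s.t. Ax ≤ b, x ≥ 0  →  Dual min bᵀy s.t. Aᵀy ≥ c, y ≥ 0.

Minimize: z = 12y1 + 9y2 + 20y3

Subject to:
  y1 + 2y3 ≥ 1
  y2 + y3 ≥ -9
  y1, y2, y3 ≥ 0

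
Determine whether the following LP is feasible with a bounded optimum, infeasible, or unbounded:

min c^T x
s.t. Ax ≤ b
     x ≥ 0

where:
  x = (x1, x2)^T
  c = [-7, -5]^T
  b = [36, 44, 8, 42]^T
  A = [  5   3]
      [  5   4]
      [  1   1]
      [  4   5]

Feasible with a bounded optimal solution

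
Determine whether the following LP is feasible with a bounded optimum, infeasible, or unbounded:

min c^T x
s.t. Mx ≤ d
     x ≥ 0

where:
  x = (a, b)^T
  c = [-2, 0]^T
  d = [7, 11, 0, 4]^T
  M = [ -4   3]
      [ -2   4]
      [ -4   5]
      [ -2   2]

Unbounded (objective can decrease without bound)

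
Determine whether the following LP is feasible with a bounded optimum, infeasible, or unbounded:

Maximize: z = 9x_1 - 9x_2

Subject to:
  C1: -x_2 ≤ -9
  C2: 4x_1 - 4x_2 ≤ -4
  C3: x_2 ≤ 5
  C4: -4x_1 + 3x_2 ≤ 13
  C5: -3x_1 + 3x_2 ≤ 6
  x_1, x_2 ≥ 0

Infeasible (no feasible solution exists)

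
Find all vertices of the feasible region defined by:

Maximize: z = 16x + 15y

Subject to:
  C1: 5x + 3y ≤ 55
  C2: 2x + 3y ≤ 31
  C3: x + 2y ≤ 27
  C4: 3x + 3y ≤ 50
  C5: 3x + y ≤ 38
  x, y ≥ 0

(0, 0), (11, 0), (8, 5), (0, 10.33)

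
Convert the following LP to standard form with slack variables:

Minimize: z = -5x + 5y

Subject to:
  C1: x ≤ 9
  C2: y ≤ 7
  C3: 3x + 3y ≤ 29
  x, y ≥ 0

min z = -5x + 5y

s.t.
  x + s1 = 9
  y + s2 = 7
  3x + 3y + s3 = 29
  x, y, s1, s2, s3 ≥ 0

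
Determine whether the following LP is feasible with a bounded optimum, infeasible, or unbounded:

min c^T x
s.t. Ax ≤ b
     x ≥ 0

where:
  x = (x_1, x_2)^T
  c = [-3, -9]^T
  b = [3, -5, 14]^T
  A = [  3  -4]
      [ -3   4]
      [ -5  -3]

Infeasible (no feasible solution exists)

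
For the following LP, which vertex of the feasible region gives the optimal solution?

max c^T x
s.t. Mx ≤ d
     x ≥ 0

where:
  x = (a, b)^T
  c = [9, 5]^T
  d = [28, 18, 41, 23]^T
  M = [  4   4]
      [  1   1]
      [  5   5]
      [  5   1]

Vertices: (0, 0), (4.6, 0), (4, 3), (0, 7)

Evaluate the objective at each vertex of the feasible region:
  z(0, 0) = 0
  z(4.6, 0) = 41.4
  z(4, 3) = 51  ←
  z(0, 7) = 35
The maximum is at a = 4, b = 3.

(4, 3)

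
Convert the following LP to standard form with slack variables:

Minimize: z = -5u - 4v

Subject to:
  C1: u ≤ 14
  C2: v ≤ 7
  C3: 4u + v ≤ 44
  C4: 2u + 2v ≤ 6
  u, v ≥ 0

min z = -5u - 4v

s.t.
  u + s1 = 14
  v + s2 = 7
  4u + v + s3 = 44
  2u + 2v + s4 = 6
  u, v, s1, s2, s3, s4 ≥ 0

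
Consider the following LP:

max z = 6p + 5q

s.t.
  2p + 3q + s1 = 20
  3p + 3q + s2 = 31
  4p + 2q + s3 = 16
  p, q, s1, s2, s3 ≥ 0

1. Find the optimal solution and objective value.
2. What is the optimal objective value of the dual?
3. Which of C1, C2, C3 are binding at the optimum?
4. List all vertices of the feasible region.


1. p = 1, q = 6, z = 36
2. 36
3. C1, C3
4. (0, 0), (4, 0), (1, 6), (0, 6.667)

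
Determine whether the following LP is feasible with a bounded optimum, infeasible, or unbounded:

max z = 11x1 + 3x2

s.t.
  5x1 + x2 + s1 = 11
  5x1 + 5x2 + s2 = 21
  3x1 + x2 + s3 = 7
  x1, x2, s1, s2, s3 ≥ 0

Feasible with a bounded optimal solution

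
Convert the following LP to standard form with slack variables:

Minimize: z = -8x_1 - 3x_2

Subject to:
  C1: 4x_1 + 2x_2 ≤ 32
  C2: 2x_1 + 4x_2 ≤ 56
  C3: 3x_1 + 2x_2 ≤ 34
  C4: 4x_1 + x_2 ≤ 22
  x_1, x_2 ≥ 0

min z = -8x_1 - 3x_2

s.t.
  4x_1 + 2x_2 + s1 = 32
  2x_1 + 4x_2 + s2 = 56
  3x_1 + 2x_2 + s3 = 34
  4x_1 + x_2 + s4 = 22
  x_1, x_2, s1, s2, s3, s4 ≥ 0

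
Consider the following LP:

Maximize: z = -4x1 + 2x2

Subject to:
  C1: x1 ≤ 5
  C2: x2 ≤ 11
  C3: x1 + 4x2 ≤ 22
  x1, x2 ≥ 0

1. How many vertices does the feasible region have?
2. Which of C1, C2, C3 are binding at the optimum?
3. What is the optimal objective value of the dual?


1. 4
2. C3
3. 11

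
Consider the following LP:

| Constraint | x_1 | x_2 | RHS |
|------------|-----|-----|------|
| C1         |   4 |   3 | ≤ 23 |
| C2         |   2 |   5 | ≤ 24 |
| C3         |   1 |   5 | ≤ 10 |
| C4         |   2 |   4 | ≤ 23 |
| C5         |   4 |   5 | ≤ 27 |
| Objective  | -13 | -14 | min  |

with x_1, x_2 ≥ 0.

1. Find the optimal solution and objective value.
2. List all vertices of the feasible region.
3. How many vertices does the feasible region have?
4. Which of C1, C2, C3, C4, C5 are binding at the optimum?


1. x_1 = 5, x_2 = 1, z = -79
2. (0, 0), (5.75, 0), (5, 1), (0, 2)
3. 4
4. C1, C3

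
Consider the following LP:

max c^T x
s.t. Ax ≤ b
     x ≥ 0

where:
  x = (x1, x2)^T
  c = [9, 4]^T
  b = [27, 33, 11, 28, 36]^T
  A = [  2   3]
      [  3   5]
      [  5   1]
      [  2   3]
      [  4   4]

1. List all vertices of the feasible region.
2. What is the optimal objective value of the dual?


1. (0, 0), (2.2, 0), (1, 6), (0, 6.6)
2. 33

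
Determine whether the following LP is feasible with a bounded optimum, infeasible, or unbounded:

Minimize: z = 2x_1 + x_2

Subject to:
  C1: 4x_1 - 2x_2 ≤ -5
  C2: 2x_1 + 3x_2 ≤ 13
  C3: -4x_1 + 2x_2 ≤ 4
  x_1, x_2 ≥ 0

Infeasible (no feasible solution exists)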